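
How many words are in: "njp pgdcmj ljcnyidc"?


Input string: 'njp pgdcmj ljcnyidc'
Operation: split by spaces
Words found: 'njp', 'pgdcmj', 'ljcnyidc'
Word count: 3


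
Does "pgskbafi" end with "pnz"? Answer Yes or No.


Input string: 'pgskbafi'
Suffix to check: 'pnz'
Last 3 characters of input: 'afi'
Match: False
Result: No


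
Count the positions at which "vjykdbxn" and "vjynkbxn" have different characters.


String 1: 'vjykdbxn'
String 2: 'vjynkbxn'
Compare each position: pos 0: 'v'=='v', pos 1: 'j'=='j', pos 2: 'y'=='y', pos 3: 'k'!='n', pos 4: 'd'!='k', pos 5: 'b'=='b', pos 6: 'x'=='x', pos 7: 'n'=='n'
Differing positions: 2
Hamming distance: 2


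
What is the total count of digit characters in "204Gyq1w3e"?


Input string: '204Gyq1w3e'
Operation: count digit characters (0-9)
Scan: '2'(digit), '0'(digit), '4'(digit), 'G', 'y', 'q', '1'(digit), 'w', '3'(digit), 'e'
Digits found: 5
Result: 5


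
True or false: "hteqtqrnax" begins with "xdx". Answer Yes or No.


Input string: 'hteqtqrnax'
Prefix to check: 'xdx'
First 3 characters of input: 'hte'
Match: False
Result: No


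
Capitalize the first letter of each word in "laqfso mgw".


Input string: 'laqfso mgw'
Operation: capitalize first letter of each word
Word transformations: 'laqfso'->'Laqfso', 'mgw'->'Mgw'
Result: Laqfso Mgw


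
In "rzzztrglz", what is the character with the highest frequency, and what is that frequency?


Input: 'rzzztrglz'
Operation: tally each character
Counts: 'g':1, 'l':1, 'r':2, 't':1, 'z':4
Maximum: 'z' appears 4 times


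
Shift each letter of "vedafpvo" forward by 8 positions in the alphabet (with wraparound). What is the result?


Input: 'vedafpvo', shift = 8
Operation: for each letter, (position + 8) mod 26
Mapping: 'v'(21+8=29, 29 mod 26=3)->'d', 'e'(4+8=12)->'m', 'd'(3+8=11)->'l', 'a'(0+8=8)->'i', 'f'(5+8=13)->'n', 'p'(15+8=23)->'x', 'v'(21+8=29, 29 mod 26=3)->'d', 'o'(14+8=22)->'w'
Result: dmlinxdw


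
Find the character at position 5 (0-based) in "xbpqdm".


Input string: 'xbpqdm'
Operation: get character at index 5
Index mapping: s[0]='x', s[1]='b', s[2]='p', s[3]='q', s[4]='d', s[5]='m'
Result: 'm'


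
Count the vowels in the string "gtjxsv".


Input string: 'gtjxsv'
Operation: count vowels (a, e, i, o, u)
Scan: s[0]='g', s[1]='t', s[2]='j', s[3]='x', s[4]='s', s[5]='v'
Vowels found: 0
Result: 0


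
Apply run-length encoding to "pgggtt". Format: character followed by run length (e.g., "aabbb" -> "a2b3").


Input: 'pgggtt'
Operation: identify consecutive runs
Runs: 'p' -> p1, 'ggg' -> g3, 'tt' -> t2
Encoded: p1g3t2


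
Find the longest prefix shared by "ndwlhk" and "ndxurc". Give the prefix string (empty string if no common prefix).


String 1: 'ndwlhk'
String 2: 'ndxurc'
Compare position by position:
pos 0: 'n' vs 'n' match
pos 1: 'd' vs 'd' match
pos 2: 'w' vs 'x' differ -> stop
Longest common prefix: "nd" (length 2)


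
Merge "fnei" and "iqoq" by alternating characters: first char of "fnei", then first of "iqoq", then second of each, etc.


String 1: 'fnei'
String 2: 'iqoq'
Operation: alternate characters
Pairs: 'f'+'i', 'n'+'q', 'e'+'o', 'i'+'q'
Result: finqeoiq


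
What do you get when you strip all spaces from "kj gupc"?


Input string: 'kj gupc'
Operation: remove all spaces
Words: 'kj', 'gupc'
Join without spaces: kjgupc


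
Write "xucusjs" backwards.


Input string: 'xucusjs'
Operation: reverse character order
Original order: 'x' -> 'u' -> 'c' -> 'u' -> 's' -> 'j' -> 's'
Reversed order: 's' -> 'j' -> 's' -> 'u' -> 'c' -> 'u' -> 'x'
Result: sjsucux


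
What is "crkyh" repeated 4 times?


Input string: 'crkyh'
Operation: repeat 4 times
Concatenation: 'crkyh' + 'crkyh' + 'crkyh' + 'crkyh'
Result: crkyhcrkyhcrkyhcrkyh


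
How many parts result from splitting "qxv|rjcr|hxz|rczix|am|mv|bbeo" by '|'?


Input string: 'qxv|rjcr|hxz|rczix|am|mv|bbeo'
Delimiter: '|'
Split result: 'qxv', 'rjcr', 'hxz', 'rczix', 'am', 'mv', 'bbeo'
Number of parts: 7


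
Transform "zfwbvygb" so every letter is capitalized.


Input string: 'zfwbvygb'
Operation: convert each letter to uppercase
Mapping: 'z'->'Z', 'f'->'F', 'w'->'W', 'b'->'B', 'v'->'V', 'y'->'Y', 'g'->'G', 'b'->'B'
Result: ZFWBVYGB


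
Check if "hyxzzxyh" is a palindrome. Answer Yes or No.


Input string: 'hyxzzxyh'
Reversed: 'hyxzzxyh'
Compare pairs: s[0]='h' vs s[7]='h' (match), s[1]='y' vs s[6]='y' (match), s[2]='x' vs s[5]='x' (match), s[3]='z' vs s[4]='z' (match)
Palindrome: Yes


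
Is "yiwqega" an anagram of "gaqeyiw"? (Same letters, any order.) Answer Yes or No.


String 1: 'gaqeyiw' -> sorted: 'aegiqwy'
String 2: 'yiwqega' -> sorted: 'aegiqwy'
Compare sorted forms: 'aegiqwy' == 'aegiqwy'
Anagram: Yes


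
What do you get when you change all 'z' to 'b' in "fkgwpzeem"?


Input string: 'fkgwpzeem'
Operation: replace 'z' with 'b'
Positions of 'z': 5
After replacement: fkgwpbeem


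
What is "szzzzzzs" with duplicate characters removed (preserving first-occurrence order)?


Input: 'szzzzzzs'
Operation: keep first occurrence of each character
Scan: s[0]='s' new -> keep; s[1]='z' new -> keep; s[2]='z' seen -> skip; s[3]='z' seen -> skip; s[4]='z' seen -> skip; s[5]='z' seen -> skip; s[6]='z' seen -> skip; s[7]='s' seen -> skip
Result: sz


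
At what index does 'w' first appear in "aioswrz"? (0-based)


Input string: 'aioswrz'
Target: 'w'
Scanning left to right: s[0]='a', s[1]='i', s[2]='o', s[3]='s', s[4]='w'
First match at index: 4


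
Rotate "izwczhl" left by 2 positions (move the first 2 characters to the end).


Input: 'izwczhl', shift = 2
Operation: split at index 2 and swap parts
Front part s[0:2] = 'iz'
Back part s[2:] = 'wczhl'
Rotated = back + front = 'wczhl' + 'iz'
Result: wczhliz


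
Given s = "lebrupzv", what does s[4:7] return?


Input string: 'lebrupzv'
Operation: slice [4:7]
Extract characters: s[4]='u', s[5]='p', s[6]='z'
Result: upz


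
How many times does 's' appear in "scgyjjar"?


Input string: 'scgyjjar'
Target character: 's'
Scan each position: s[0]='s'
Matches found at indices: 0
Total: 1


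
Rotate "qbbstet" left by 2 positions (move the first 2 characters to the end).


Input: 'qbbstet', shift = 2
Operation: split at index 2 and swap parts
Front part s[0:2] = 'qb'
Back part s[2:] = 'bstet'
Rotated = back + front = 'bstet' + 'qb'
Result: bstetqb


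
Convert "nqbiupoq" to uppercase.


Input string: 'nqbiupoq'
Operation: convert each letter to uppercase
Mapping: 'n'->'N', 'q'->'Q', 'b'->'B', 'i'->'I', 'u'->'U', 'p'->'P', 'o'->'O', 'q'->'Q'
Result: NQBIUPOQ


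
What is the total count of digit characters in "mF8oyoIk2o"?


Input string: 'mF8oyoIk2o'
Operation: count digit characters (0-9)
Scan: 'm', 'F', '8'(digit), 'o', 'y', 'o', 'I', 'k', '2'(digit), 'o'
Digits found: 2
Result: 2


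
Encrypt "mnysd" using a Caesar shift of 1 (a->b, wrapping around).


Input: 'mnysd', shift = 1
Operation: for each letter, (position + 1) mod 26
Mapping: 'm'(12+1=13)->'n', 'n'(13+1=14)->'o', 'y'(24+1=25)->'z', 's'(18+1=19)->'t', 'd'(3+1=4)->'e'
Result: nozte


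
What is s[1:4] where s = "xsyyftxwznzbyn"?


Input string: 'xsyyftxwznzbyn'
Operation: slice [1:4]
Extract characters: s[1]='s', s[2]='y', s[3]='y'
Result: syy


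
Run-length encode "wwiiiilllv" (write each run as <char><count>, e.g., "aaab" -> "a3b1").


Input: 'wwiiiilllv'
Operation: identify consecutive runs
Runs: 'ww' -> w2, 'iiii' -> i4, 'lll' -> l3, 'v' -> v1
Encoded: w2i4l3v1


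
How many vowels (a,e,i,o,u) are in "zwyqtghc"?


Input string: 'zwyqtghc'
Operation: count vowels (a, e, i, o, u)
Scan: s[0]='z', s[1]='w', s[2]='y', s[3]='q', s[4]='t', s[5]='g', s[6]='h', s[7]='c'
Vowels found: 0
Result: 0


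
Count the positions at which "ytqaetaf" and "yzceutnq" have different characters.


String 1: 'ytqaetaf'
String 2: 'yzceutnq'
Compare each position: pos 0: 'y'=='y', pos 1: 't'!='z', pos 2: 'q'!='c', pos 3: 'a'!='e', pos 4: 'e'!='u', pos 5: 't'=='t', pos 6: 'a'!='n', pos 7: 'f'!='q'
Differing positions: 6
Hamming distance: 6


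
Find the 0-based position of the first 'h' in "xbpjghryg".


Input string: 'xbpjghryg'
Target: 'h'
Scanning left to right: s[0]='x', s[1]='b', s[2]='p', s[3]='j', s[4]='g', s[5]='h'
First match at index: 5


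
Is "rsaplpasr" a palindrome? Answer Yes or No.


Input string: 'rsaplpasr'
Reversed: 'rsaplpasr'
Compare pairs: s[0]='r' vs s[8]='r' (match), s[1]='s' vs s[7]='s' (match), s[2]='a' vs s[6]='a' (match), s[3]='p' vs s[5]='p' (match)
Palindrome: Yes


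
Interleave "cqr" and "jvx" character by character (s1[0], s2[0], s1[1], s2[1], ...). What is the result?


String 1: 'cqr'
String 2: 'jvx'
Operation: alternate characters
Pairs: 'c'+'j', 'q'+'v', 'r'+'x'
Result: cjqvrx


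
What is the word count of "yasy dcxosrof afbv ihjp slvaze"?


Input string: 'yasy dcxosrof afbv ihjp slvaze'
Operation: split by spaces
Words found: 'yasy', 'dcxosrof', 'afbv', 'ihjp', 'slvaze'
Word count: 5


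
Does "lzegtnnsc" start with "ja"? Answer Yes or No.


Input string: 'lzegtnnsc'
Prefix to check: 'ja'
First 2 characters of input: 'lz'
Match: False
Result: No


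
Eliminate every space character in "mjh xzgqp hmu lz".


Input string: 'mjh xzgqp hmu lz'
Operation: remove all spaces
Words: 'mjh', 'xzgqp', 'hmu', 'lz'
Join without spaces: mjhxzgqphmulz


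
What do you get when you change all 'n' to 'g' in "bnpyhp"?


Input string: 'bnpyhp'
Operation: replace 'n' with 'g'
Positions of 'n': 1
After replacement: bgpyhp


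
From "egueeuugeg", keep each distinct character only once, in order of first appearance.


Input: 'egueeuugeg'
Operation: keep first occurrence of each character
Scan: s[0]='e' new -> keep; s[1]='g' new -> keep; s[2]='u' new -> keep; s[3]='e' seen -> skip; s[4]='e' seen -> skip; s[5]='u' seen -> skip; s[6]='u' seen -> skip; s[7]='g' seen -> skip; s[8]='e' seen -> skip; s[9]='g' seen -> skip
Result: egu


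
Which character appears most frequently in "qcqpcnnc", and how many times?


Input: 'qcqpcnnc'
Operation: tally each character
Counts: 'c':3, 'n':2, 'p':1, 'q':2
Maximum: 'c' appears 3 times


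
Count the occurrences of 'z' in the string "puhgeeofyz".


Input string: 'puhgeeofyz'
Target character: 'z'
Scan each position: s[9]='z'
Matches found at indices: 9
Total: 1


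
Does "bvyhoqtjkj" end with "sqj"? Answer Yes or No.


Input string: 'bvyhoqtjkj'
Suffix to check: 'sqj'
Last 3 characters of input: 'jkj'
Match: False
Result: No


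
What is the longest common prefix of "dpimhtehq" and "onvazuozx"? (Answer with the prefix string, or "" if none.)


String 1: 'dpimhtehq'
String 2: 'onvazuozx'
Compare position by position:
pos 0: 'd' vs 'o' differ -> stop
Longest common prefix: "" (length 0)


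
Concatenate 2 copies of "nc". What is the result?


Input string: 'nc'
Operation: repeat 2 times
Concatenation: 'nc' + 'nc'
Result: ncnc


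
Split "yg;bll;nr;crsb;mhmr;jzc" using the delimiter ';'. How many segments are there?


Input string: 'yg;bll;nr;crsb;mhmr;jzc'
Delimiter: ';'
Split result: 'yg', 'bll', 'nr', 'crsb', 'mhmr', 'jzc'
Number of parts: 6


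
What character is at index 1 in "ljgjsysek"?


Input string: 'ljgjsysek'
Operation: get character at index 1
Index mapping: s[0]='l', s[1]='j'
Result: 'j'


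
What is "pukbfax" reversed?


Input string: 'pukbfax'
Operation: reverse character order
Original order: 'p' -> 'u' -> 'k' -> 'b' -> 'f' -> 'a' -> 'x'
Reversed order: 'x' -> 'a' -> 'f' -> 'b' -> 'k' -> 'u' -> 'p'
Result: xafbkup


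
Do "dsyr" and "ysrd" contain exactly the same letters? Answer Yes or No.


String 1: 'dsyr' -> sorted: 'drsy'
String 2: 'ysrd' -> sorted: 'drsy'
Compare sorted forms: 'drsy' == 'drsy'
Anagram: Yes


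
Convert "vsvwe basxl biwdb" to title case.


Input string: 'vsvwe basxl biwdb'
Operation: capitalize first letter of each word
Word transformations: 'vsvwe'->'Vsvwe', 'basxl'->'Basxl', 'biwdb'->'Biwdb'
Result: Vsvwe Basxl Biwdb


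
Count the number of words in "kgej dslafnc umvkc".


Input string: 'kgej dslafnc umvkc'
Operation: split by spaces
Words found: 'kgej', 'dslafnc', 'umvkc'
Word count: 3


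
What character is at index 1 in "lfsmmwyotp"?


Input string: 'lfsmmwyotp'
Operation: get character at index 1
Index mapping: s[0]='l', s[1]='f'
Result: 'f'


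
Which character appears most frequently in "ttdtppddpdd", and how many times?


Input: 'ttdtppddpdd'
Operation: tally each character
Counts: 'd':5, 'p':3, 't':3
Maximum: 'd' appears 5 times


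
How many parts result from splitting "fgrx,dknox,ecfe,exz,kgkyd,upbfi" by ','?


Input string: 'fgrx,dknox,ecfe,exz,kgkyd,upbfi'
Delimiter: ','
Split result: 'fgrx', 'dknox', 'ecfe', 'exz', 'kgkyd', 'upbfi'
Number of parts: 6


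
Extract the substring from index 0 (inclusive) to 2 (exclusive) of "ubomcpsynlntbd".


Input string: 'ubomcpsynlntbd'
Operation: slice [0:2]
Extract characters: s[0]='u', s[1]='b'
Result: ub


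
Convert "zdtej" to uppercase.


Input string: 'zdtej'
Operation: convert each letter to uppercase
Mapping: 'z'->'Z', 'd'->'D', 't'->'T', 'e'->'E', 'j'->'J'
Result: ZDTEJ


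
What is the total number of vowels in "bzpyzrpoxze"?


Input string: 'bzpyzrpoxze'
Operation: count vowels (a, e, i, o, u)
Scan: s[0]='b', s[1]='z', s[2]='p', s[3]='y', s[4]='z', s[5]='r', s[6]='p', s[7]='o' (vowel), s[8]='x', s[9]='z', s[10]='e' (vowel)
Vowels found: 2
Result: 2


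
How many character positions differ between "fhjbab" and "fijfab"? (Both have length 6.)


String 1: 'fhjbab'
String 2: 'fijfab'
Compare each position: pos 0: 'f'=='f', pos 1: 'h'!='i', pos 2: 'j'=='j', pos 3: 'b'!='f', pos 4: 'a'=='a', pos 5: 'b'=='b'
Differing positions: 2
Hamming distance: 2


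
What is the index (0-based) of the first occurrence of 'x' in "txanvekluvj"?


Input string: 'txanvekluvj'
Target: 'x'
Scanning left to right: s[0]='t', s[1]='x'
First match at index: 1


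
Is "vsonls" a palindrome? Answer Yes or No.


Input string: 'vsonls'
Reversed: 'slnosv'
Compare pairs: s[0]='v' vs s[5]='s' (mismatch), s[1]='s' vs s[4]='l' (mismatch), s[2]='o' vs s[3]='n' (mismatch)
Palindrome: No


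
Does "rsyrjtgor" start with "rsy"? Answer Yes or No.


Input string: 'rsyrjtgor'
Prefix to check: 'rsy'
First 3 characters of input: 'rsy'
Match: True
Result: Yes


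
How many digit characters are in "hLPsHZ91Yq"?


Input string: 'hLPsHZ91Yq'
Operation: count digit characters (0-9)
Scan: 'h', 'L', 'P', 's', 'H', 'Z', '9'(digit), '1'(digit), 'Y', 'q'
Digits found: 2
Result: 2


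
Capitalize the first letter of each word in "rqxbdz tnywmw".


Input string: 'rqxbdz tnywmw'
Operation: capitalize first letter of each word
Word transformations: 'rqxbdz'->'Rqxbdz', 'tnywmw'->'Tnywmw'
Result: Rqxbdz Tnywmw


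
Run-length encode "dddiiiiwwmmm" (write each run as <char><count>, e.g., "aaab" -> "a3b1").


Input: 'dddiiiiwwmmm'
Operation: identify consecutive runs
Runs: 'ddd' -> d3, 'iiii' -> i4, 'ww' -> w2, 'mmm' -> m3
Encoded: d3i4w2m3


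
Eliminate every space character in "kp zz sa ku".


Input string: 'kp zz sa ku'
Operation: remove all spaces
Words: 'kp', 'zz', 'sa', 'ku'
Join without spaces: kpzzsaku


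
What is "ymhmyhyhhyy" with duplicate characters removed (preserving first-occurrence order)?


Input: 'ymhmyhyhhyy'
Operation: keep first occurrence of each character
Scan: s[0]='y' new -> keep; s[1]='m' new -> keep; s[2]='h' new -> keep; s[3]='m' seen -> skip; s[4]='y' seen -> skip; s[5]='h' seen -> skip; s[6]='y' seen -> skip; s[7]='h' seen -> skip; s[8]='h' seen -> skip; s[9]='y' seen -> skip; s[10]='y' seen -> skip
Result: ymh


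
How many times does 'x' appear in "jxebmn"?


Input string: 'jxebmn'
Target character: 'x'
Scan each position: s[1]='x'
Matches found at indices: 1
Total: 1


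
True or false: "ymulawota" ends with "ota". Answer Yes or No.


Input string: 'ymulawota'
Suffix to check: 'ota'
Last 3 characters of input: 'ota'
Match: True
Result: Yes


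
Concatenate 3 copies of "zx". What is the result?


Input string: 'zx'
Operation: repeat 3 times
Concatenation: 'zx' + 'zx' + 'zx'
Result: zxzxzx


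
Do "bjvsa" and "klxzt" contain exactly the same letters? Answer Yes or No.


String 1: 'bjvsa' -> sorted: 'abjsv'
String 2: 'klxzt' -> sorted: 'kltxz'
Compare sorted forms: 'abjsv' != 'kltxz'
Anagram: No


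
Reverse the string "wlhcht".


Input string: 'wlhcht'
Operation: reverse character order
Original order: 'w' -> 'l' -> 'h' -> 'c' -> 'h' -> 't'
Reversed order: 't' -> 'h' -> 'c' -> 'h' -> 'l' -> 'w'
Result: thchlw


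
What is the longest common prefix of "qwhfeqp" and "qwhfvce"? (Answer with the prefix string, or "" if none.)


String 1: 'qwhfeqp'
String 2: 'qwhfvce'
Compare position by position:
pos 0: 'q' vs 'q' match
pos 1: 'w' vs 'w' match
pos 2: 'h' vs 'h' match
pos 3: 'f' vs 'f' match
pos 4: 'e' vs 'v' differ -> stop
Longest common prefix: "qwhf" (length 4)


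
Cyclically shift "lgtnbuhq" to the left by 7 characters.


Input: 'lgtnbuhq', shift = 7
Operation: split at index 7 and swap parts
Front part s[0:7] = 'lgtnbuh'
Back part s[7:] = 'q'
Rotated = back + front = 'q' + 'lgtnbuh'
Result: qlgtnbuh


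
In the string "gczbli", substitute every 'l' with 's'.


Input string: 'gczbli'
Operation: replace 'l' with 's'
Positions of 'l': 4
After replacement: gczbsi


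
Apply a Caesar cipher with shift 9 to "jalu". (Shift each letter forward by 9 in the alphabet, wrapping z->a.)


Input: 'jalu', shift = 9
Operation: for each letter, (position + 9) mod 26
Mapping: 'j'(9+9=18)->'s', 'a'(0+9=9)->'j', 'l'(11+9=20)->'u', 'u'(20+9=29, 29 mod 26=3)->'d'
Result: sjud


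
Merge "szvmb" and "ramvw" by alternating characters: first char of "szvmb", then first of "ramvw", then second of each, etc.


String 1: 'szvmb'
String 2: 'ramvw'
Operation: alternate characters
Pairs: 's'+'r', 'z'+'a', 'v'+'m', 'm'+'v', 'b'+'w'
Result: srzavmmvbw


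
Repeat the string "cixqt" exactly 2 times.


Input string: 'cixqt'
Operation: repeat 2 times
Concatenation: 'cixqt' + 'cixqt'
Result: cixqtcixqt


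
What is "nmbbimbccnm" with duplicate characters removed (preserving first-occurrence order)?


Input: 'nmbbimbccnm'
Operation: keep first occurrence of each character
Scan: s[0]='n' new -> keep; s[1]='m' new -> keep; s[2]='b' new -> keep; s[3]='b' seen -> skip; s[4]='i' new -> keep; s[5]='m' seen -> skip; s[6]='b' seen -> skip; s[7]='c' new -> keep; s[8]='c' seen -> skip; s[9]='n' seen -> skip; s[10]='m' seen -> skip
Result: nmbic


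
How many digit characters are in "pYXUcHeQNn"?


Input string: 'pYXUcHeQNn'
Operation: count digit characters (0-9)
Scan: 'p', 'Y', 'X', 'U', 'c', 'H', 'e', 'Q', 'N', 'n'
Digits found: 0
Result: 0


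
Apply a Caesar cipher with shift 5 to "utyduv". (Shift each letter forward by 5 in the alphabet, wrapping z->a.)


Input: 'utyduv', shift = 5
Operation: for each letter, (position + 5) mod 26
Mapping: 'u'(20+5=25)->'z', 't'(19+5=24)->'y', 'y'(24+5=29, 29 mod 26=3)->'d', 'd'(3+5=8)->'i', 'u'(20+5=25)->'z', 'v'(21+5=26, 26 mod 26=0)->'a'
Result: zydiza


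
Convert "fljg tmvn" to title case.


Input string: 'fljg tmvn'
Operation: capitalize first letter of each word
Word transformations: 'fljg'->'Fljg', 'tmvn'->'Tmvn'
Result: Fljg Tmvn


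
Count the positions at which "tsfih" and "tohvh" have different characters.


String 1: 'tsfih'
String 2: 'tohvh'
Compare each position: pos 0: 't'=='t', pos 1: 's'!='o', pos 2: 'f'!='h', pos 3: 'i'!='v', pos 4: 'h'=='h'
Differing positions: 3
Hamming distance: 3


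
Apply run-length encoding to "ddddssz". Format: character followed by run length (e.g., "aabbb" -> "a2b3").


Input: 'ddddssz'
Operation: identify consecutive runs
Runs: 'dddd' -> d4, 'ss' -> s2, 'z' -> z1
Encoded: d4s2z1


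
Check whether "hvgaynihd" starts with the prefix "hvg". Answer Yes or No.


Input string: 'hvgaynihd'
Prefix to check: 'hvg'
First 3 characters of input: 'hvg'
Match: True
Result: Yes


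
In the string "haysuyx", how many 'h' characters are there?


Input string: 'haysuyx'
Target character: 'h'
Scan each position: s[0]='h'
Matches found at indices: 0
Total: 1


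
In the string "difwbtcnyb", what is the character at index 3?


Input string: 'difwbtcnyb'
Operation: get character at index 3
Index mapping: s[0]='d', s[1]='i', s[2]='f', s[3]='w'
Result: 'w'


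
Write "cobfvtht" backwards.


Input string: 'cobfvtht'
Operation: reverse character order
Original order: 'c' -> 'o' -> 'b' -> 'f' -> 'v' -> 't' -> 'h' -> 't'
Reversed order: 't' -> 'h' -> 't' -> 'v' -> 'f' -> 'b' -> 'o' -> 'c'
Result: thtvfboc


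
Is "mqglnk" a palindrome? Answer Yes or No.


Input string: 'mqglnk'
Reversed: 'knlgqm'
Compare pairs: s[0]='m' vs s[5]='k' (mismatch), s[1]='q' vs s[4]='n' (mismatch), s[2]='g' vs s[3]='l' (mismatch)
Palindrome: No


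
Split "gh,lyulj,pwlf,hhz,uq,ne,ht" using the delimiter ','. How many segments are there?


Input string: 'gh,lyulj,pwlf,hhz,uq,ne,ht'
Delimiter: ','
Split result: 'gh', 'lyulj', 'pwlf', 'hhz', 'uq', 'ne', 'ht'
Number of parts: 7


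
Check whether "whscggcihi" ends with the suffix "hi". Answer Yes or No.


Input string: 'whscggcihi'
Suffix to check: 'hi'
Last 2 characters of input: 'hi'
Match: True
Result: Yes


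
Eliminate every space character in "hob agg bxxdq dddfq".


Input string: 'hob agg bxxdq dddfq'
Operation: remove all spaces
Words: 'hob', 'agg', 'bxxdq', 'dddfq'
Join without spaces: hobaggbxxdqdddfq


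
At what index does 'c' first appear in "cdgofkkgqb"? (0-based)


Input string: 'cdgofkkgqb'
Target: 'c'
Scanning left to right: s[0]='c'
First match at index: 0


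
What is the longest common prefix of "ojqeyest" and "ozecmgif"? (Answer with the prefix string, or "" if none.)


String 1: 'ojqeyest'
String 2: 'ozecmgif'
Compare position by position:
pos 0: 'o' vs 'o' match
pos 1: 'j' vs 'z' differ -> stop
Longest common prefix: "o" (length 1)


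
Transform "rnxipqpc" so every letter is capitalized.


Input string: 'rnxipqpc'
Operation: convert each letter to uppercase
Mapping: 'r'->'R', 'n'->'N', 'x'->'X', 'i'->'I', 'p'->'P', 'q'->'Q', 'p'->'P', 'c'->'C'
Result: RNXIPQPC


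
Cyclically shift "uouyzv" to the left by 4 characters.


Input: 'uouyzv', shift = 4
Operation: split at index 4 and swap parts
Front part s[0:4] = 'uouy'
Back part s[4:] = 'zv'
Rotated = back + front = 'zv' + 'uouy'
Result: zvuouy


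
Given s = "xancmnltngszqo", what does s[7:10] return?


Input string: 'xancmnltngszqo'
Operation: slice [7:10]
Extract characters: s[7]='t', s[8]='n', s[9]='g'
Result: tng


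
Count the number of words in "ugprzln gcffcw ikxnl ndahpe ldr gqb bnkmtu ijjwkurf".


Input string: 'ugprzln gcffcw ikxnl ndahpe ldr gqb bnkmtu ijjwkurf'
Operation: split by spaces
Words found: 'ugprzln', 'gcffcw', 'ikxnl', 'ndahpe', 'ldr', 'gqb', 'bnkmtu', 'ijjwkurf'
Word count: 8


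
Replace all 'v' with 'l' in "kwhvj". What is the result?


Input string: 'kwhvj'
Operation: replace 'v' with 'l'
Positions of 'v': 3
After replacement: kwhlj


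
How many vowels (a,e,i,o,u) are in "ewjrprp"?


Input string: 'ewjrprp'
Operation: count vowels (a, e, i, o, u)
Scan: s[0]='e' (vowel), s[1]='w', s[2]='j', s[3]='r', s[4]='p', s[5]='r', s[6]='p'
Vowels found: 1
Result: 1


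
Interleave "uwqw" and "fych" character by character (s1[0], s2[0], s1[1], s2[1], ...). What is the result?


String 1: 'uwqw'
String 2: 'fych'
Operation: alternate characters
Pairs: 'u'+'f', 'w'+'y', 'q'+'c', 'w'+'h'
Result: ufwyqcwh


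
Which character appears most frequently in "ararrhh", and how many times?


Input: 'ararrhh'
Operation: tally each character
Counts: 'a':2, 'h':2, 'r':3
Maximum: 'r' appears 3 times


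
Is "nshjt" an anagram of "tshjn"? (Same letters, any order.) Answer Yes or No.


String 1: 'tshjn' -> sorted: 'hjnst'
String 2: 'nshjt' -> sorted: 'hjnst'
Compare sorted forms: 'hjnst' == 'hjnst'
Anagram: Yes


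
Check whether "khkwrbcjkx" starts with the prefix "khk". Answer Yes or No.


Input string: 'khkwrbcjkx'
Prefix to check: 'khk'
First 3 characters of input: 'khk'
Match: True
Result: Yes


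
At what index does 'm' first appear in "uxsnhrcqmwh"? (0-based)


Input string: 'uxsnhrcqmwh'
Target: 'm'
Scanning left to right: s[0]='u', s[1]='x', s[2]='s', s[3]='n', s[4]='h', s[5]='r', s[6]='c', s[7]='q', s[8]='m'
First match at index: 8


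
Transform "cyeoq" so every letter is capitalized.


Input string: 'cyeoq'
Operation: convert each letter to uppercase
Mapping: 'c'->'C', 'y'->'Y', 'e'->'E', 'o'->'O', 'q'->'Q'
Result: CYEOQ


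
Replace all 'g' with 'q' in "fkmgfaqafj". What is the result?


Input string: 'fkmgfaqafj'
Operation: replace 'g' with 'q'
Positions of 'g': 3
After replacement: fkmqfaqafj


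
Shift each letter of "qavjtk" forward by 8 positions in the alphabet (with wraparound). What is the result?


Input: 'qavjtk', shift = 8
Operation: for each letter, (position + 8) mod 26
Mapping: 'q'(16+8=24)->'y', 'a'(0+8=8)->'i', 'v'(21+8=29, 29 mod 26=3)->'d', 'j'(9+8=17)->'r', 't'(19+8=27, 27 mod 26=1)->'b', 'k'(10+8=18)->'s'
Result: yidrbs


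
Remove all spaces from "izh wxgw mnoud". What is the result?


Input string: 'izh wxgw mnoud'
Operation: remove all spaces
Words: 'izh', 'wxgw', 'mnoud'
Join without spaces: izhwxgwmnoud


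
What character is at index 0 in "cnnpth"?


Input string: 'cnnpth'
Operation: get character at index 0
Index mapping: s[0]='c'
Result: 'c'


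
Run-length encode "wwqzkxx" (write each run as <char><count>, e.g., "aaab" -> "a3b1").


Input: 'wwqzkxx'
Operation: identify consecutive runs
Runs: 'ww' -> w2, 'q' -> q1, 'z' -> z1, 'k' -> k1, 'xx' -> x2
Encoded: w2q1z1k1x2


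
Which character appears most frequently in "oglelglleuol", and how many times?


Input: 'oglelglleuol'
Operation: tally each character
Counts: 'e':2, 'g':2, 'l':5, 'o':2, 'u':1
Maximum: 'l' appears 5 times


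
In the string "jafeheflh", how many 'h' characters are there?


Input string: 'jafeheflh'
Target character: 'h'
Scan each position: s[4]='h', s[8]='h'
Matches found at indices: 4, 8
Total: 2


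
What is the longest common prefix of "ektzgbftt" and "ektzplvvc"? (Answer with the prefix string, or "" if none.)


String 1: 'ektzgbftt'
String 2: 'ektzplvvc'
Compare position by position:
pos 0: 'e' vs 'e' match
pos 1: 'k' vs 'k' match
pos 2: 't' vs 't' match
pos 3: 'z' vs 'z' match
pos 4: 'g' vs 'p' differ -> stop
Longest common prefix: "ektz" (length 4)


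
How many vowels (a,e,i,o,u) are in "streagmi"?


Input string: 'streagmi'
Operation: count vowels (a, e, i, o, u)
Scan: s[0]='s', s[1]='t', s[2]='r', s[3]='e' (vowel), s[4]='a' (vowel), s[5]='g', s[6]='m', s[7]='i' (vowel)
Vowels found: 3
Result: 3


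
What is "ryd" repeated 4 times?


Input string: 'ryd'
Operation: repeat 4 times
Concatenation: 'ryd' + 'ryd' + 'ryd' + 'ryd'
Result: rydrydrydryd


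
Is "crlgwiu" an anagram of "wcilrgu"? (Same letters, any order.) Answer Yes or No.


String 1: 'wcilrgu' -> sorted: 'cgilruw'
String 2: 'crlgwiu' -> sorted: 'cgilruw'
Compare sorted forms: 'cgilruw' == 'cgilruw'
Anagram: Yes


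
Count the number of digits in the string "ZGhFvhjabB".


Input string: 'ZGhFvhjabB'
Operation: count digit characters (0-9)
Scan: 'Z', 'G', 'h', 'F', 'v', 'h', 'j', 'a', 'b', 'B'
Digits found: 0
Result: 0


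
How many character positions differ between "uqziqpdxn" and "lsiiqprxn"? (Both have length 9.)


String 1: 'uqziqpdxn'
String 2: 'lsiiqprxn'
Compare each position: pos 0: 'u'!='l', pos 1: 'q'!='s', pos 2: 'z'!='i', pos 3: 'i'=='i', pos 4: 'q'=='q', pos 5: 'p'=='p', pos 6: 'd'!='r', pos 7: 'x'=='x', pos 8: 'n'=='n'
Differing positions: 4
Hamming distance: 4


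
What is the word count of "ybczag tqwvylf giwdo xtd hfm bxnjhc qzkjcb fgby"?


Input string: 'ybczag tqwvylf giwdo xtd hfm bxnjhc qzkjcb fgby'
Operation: split by spaces
Words found: 'ybczag', 'tqwvylf', 'giwdo', 'xtd', 'hfm', 'bxnjhc', 'qzkjcb', 'fgby'
Word count: 8


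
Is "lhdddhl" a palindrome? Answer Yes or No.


Input string: 'lhdddhl'
Reversed: 'lhdddhl'
Compare pairs: s[0]='l' vs s[6]='l' (match), s[1]='h' vs s[5]='h' (match), s[2]='d' vs s[4]='d' (match)
Palindrome: Yes


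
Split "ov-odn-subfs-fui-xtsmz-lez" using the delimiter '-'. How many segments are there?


Input string: 'ov-odn-subfs-fui-xtsmz-lez'
Delimiter: '-'
Split result: 'ov', 'odn', 'subfs', 'fui', 'xtsmz', 'lez'
Number of parts: 6


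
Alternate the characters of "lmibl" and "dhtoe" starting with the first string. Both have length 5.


String 1: 'lmibl'
String 2: 'dhtoe'
Operation: alternate characters
Pairs: 'l'+'d', 'm'+'h', 'i'+'t', 'b'+'o', 'l'+'e'
Result: ldmhitbole


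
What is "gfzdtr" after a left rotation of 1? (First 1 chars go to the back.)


Input: 'gfzdtr', shift = 1
Operation: split at index 1 and swap parts
Front part s[0:1] = 'g'
Back part s[1:] = 'fzdtr'
Rotated = back + front = 'fzdtr' + 'g'
Result: fzdtrg


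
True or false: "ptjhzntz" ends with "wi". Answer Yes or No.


Input string: 'ptjhzntz'
Suffix to check: 'wi'
Last 2 characters of input: 'tz'
Match: False
Result: No


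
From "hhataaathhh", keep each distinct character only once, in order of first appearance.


Input: 'hhataaathhh'
Operation: keep first occurrence of each character
Scan: s[0]='h' new -> keep; s[1]='h' seen -> skip; s[2]='a' new -> keep; s[3]='t' new -> keep; s[4]='a' seen -> skip; s[5]='a' seen -> skip; s[6]='a' seen -> skip; s[7]='t' seen -> skip; s[8]='h' seen -> skip; s[9]='h' seen -> skip; s[10]='h' seen -> skip
Result: hat


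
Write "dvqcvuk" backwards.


Input string: 'dvqcvuk'
Operation: reverse character order
Original order: 'd' -> 'v' -> 'q' -> 'c' -> 'v' -> 'u' -> 'k'
Reversed order: 'k' -> 'u' -> 'v' -> 'c' -> 'q' -> 'v' -> 'd'
Result: kuvcqvd


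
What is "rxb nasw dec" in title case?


Input string: 'rxb nasw dec'
Operation: capitalize first letter of each word
Word transformations: 'rxb'->'Rxb', 'nasw'->'Nasw', 'dec'->'Dec'
Result: Rxb Nasw Dec


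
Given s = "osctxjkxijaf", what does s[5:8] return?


Input string: 'osctxjkxijaf'
Operation: slice [5:8]
Extract characters: s[5]='j', s[6]='k', s[7]='x'
Result: jkx


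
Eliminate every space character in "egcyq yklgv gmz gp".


Input string: 'egcyq yklgv gmz gp'
Operation: remove all spaces
Words: 'egcyq', 'yklgv', 'gmz', 'gp'
Join without spaces: egcyqyklgvgmzgp


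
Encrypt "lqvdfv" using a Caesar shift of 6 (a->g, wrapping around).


Input: 'lqvdfv', shift = 6
Operation: for each letter, (position + 6) mod 26
Mapping: 'l'(11+6=17)->'r', 'q'(16+6=22)->'w', 'v'(21+6=27, 27 mod 26=1)->'b', 'd'(3+6=9)->'j', 'f'(5+6=11)->'l', 'v'(21+6=27, 27 mod 26=1)->'b'
Result: rwbjlb


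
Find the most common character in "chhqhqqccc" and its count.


Input: 'chhqhqqccc'
Operation: tally each character
Counts: 'c':4, 'h':3, 'q':3
Maximum: 'c' appears 4 times


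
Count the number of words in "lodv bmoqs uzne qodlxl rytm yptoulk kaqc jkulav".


Input string: 'lodv bmoqs uzne qodlxl rytm yptoulk kaqc jkulav'
Operation: split by spaces
Words found: 'lodv', 'bmoqs', 'uzne', 'qodlxl', 'rytm', 'yptoulk', 'kaqc', 'jkulav'
Word count: 8


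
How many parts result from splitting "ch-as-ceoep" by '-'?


Input string: 'ch-as-ceoep'
Delimiter: '-'
Split result: 'ch', 'as', 'ceoep'
Number of parts: 3


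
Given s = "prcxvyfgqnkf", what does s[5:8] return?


Input string: 'prcxvyfgqnkf'
Operation: slice [5:8]
Extract characters: s[5]='y', s[6]='f', s[7]='g'
Result: yfg


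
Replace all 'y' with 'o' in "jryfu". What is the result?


Input string: 'jryfu'
Operation: replace 'y' with 'o'
Positions of 'y': 2
After replacement: jrofu


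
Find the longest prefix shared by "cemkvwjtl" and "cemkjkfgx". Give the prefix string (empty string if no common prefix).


String 1: 'cemkvwjtl'
String 2: 'cemkjkfgx'
Compare position by position:
pos 0: 'c' vs 'c' match
pos 1: 'e' vs 'e' match
pos 2: 'm' vs 'm' match
pos 3: 'k' vs 'k' match
pos 4: 'v' vs 'j' differ -> stop
Longest common prefix: "cemk" (length 4)


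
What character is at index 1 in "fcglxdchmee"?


Input string: 'fcglxdchmee'
Operation: get character at index 1
Index mapping: s[0]='f', s[1]='c'
Result: 'c'


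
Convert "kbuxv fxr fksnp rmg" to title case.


Input string: 'kbuxv fxr fksnp rmg'
Operation: capitalize first letter of each word
Word transformations: 'kbuxv'->'Kbuxv', 'fxr'->'Fxr', 'fksnp'->'Fksnp', 'rmg'->'Rmg'
Result: Kbuxv Fxr Fksnp Rmg


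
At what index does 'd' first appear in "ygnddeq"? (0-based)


Input string: 'ygnddeq'
Target: 'd'
Scanning left to right: s[0]='y', s[1]='g', s[2]='n', s[3]='d'
First match at index: 3


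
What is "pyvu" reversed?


Input string: 'pyvu'
Operation: reverse character order
Original order: 'p' -> 'y' -> 'v' -> 'u'
Reversed order: 'u' -> 'v' -> 'y' -> 'p'
Result: uvyp


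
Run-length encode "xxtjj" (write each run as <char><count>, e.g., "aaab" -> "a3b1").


Input: 'xxtjj'
Operation: identify consecutive runs
Runs: 'xx' -> x2, 't' -> t1, 'jj' -> j2
Encoded: x2t1j2


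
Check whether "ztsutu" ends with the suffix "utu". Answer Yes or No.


Input string: 'ztsutu'
Suffix to check: 'utu'
Last 3 characters of input: 'utu'
Match: True
Result: Yes


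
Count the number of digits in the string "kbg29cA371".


Input string: 'kbg29cA371'
Operation: count digit characters (0-9)
Scan: 'k', 'b', 'g', '2'(digit), '9'(digit), 'c', 'A', '3'(digit), '7'(digit), '1'(digit)
Digits found: 5
Result: 5


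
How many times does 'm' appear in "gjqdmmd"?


Input string: 'gjqdmmd'
Target character: 'm'
Scan each position: s[4]='m', s[5]='m'
Matches found at indices: 4, 5
Total: 2


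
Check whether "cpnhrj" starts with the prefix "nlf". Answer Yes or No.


Input string: 'cpnhrj'
Prefix to check: 'nlf'
First 3 characters of input: 'cpn'
Match: False
Result: No


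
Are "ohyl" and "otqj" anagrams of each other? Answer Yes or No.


String 1: 'ohyl' -> sorted: 'hloy'
String 2: 'otqj' -> sorted: 'joqt'
Compare sorted forms: 'hloy' != 'joqt'
Anagram: No


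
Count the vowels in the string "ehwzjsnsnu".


Input string: 'ehwzjsnsnu'
Operation: count vowels (a, e, i, o, u)
Scan: s[0]='e' (vowel), s[1]='h', s[2]='w', s[3]='z', s[4]='j', s[5]='s', s[6]='n', s[7]='s', s[8]='n', s[9]='u' (vowel)
Vowels found: 2
Result: 2


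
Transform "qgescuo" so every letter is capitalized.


Input string: 'qgescuo'
Operation: convert each letter to uppercase
Mapping: 'q'->'Q', 'g'->'G', 'e'->'E', 's'->'S', 'c'->'C', 'u'->'U', 'o'->'O'
Result: QGESCUO


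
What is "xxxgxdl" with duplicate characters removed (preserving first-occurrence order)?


Input: 'xxxgxdl'
Operation: keep first occurrence of each character
Scan: s[0]='x' new -> keep; s[1]='x' seen -> skip; s[2]='x' seen -> skip; s[3]='g' new -> keep; s[4]='x' seen -> skip; s[5]='d' new -> keep; s[6]='l' new -> keep
Result: xgdl


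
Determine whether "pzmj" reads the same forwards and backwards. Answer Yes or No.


Input string: 'pzmj'
Reversed: 'jmzp'
Compare pairs: s[0]='p' vs s[3]='j' (mismatch), s[1]='z' vs s[2]='m' (mismatch)
Palindrome: No


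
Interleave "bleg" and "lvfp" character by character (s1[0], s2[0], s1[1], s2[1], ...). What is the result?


String 1: 'bleg'
String 2: 'lvfp'
Operation: alternate characters
Pairs: 'b'+'l', 'l'+'v', 'e'+'f', 'g'+'p'
Result: bllvefgp


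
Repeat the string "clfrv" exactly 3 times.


Input string: 'clfrv'
Operation: repeat 3 times
Concatenation: 'clfrv' + 'clfrv' + 'clfrv'
Result: clfrvclfrvclfrv


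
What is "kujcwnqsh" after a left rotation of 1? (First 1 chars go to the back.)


Input: 'kujcwnqsh', shift = 1
Operation: split at index 1 and swap parts
Front part s[0:1] = 'k'
Back part s[1:] = 'ujcwnqsh'
Rotated = back + front = 'ujcwnqsh' + 'k'
Result: ujcwnqshk


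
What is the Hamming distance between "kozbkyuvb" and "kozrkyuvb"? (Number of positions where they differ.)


String 1: 'kozbkyuvb'
String 2: 'kozrkyuvb'
Compare each position: pos 0: 'k'=='k', pos 1: 'o'=='o', pos 2: 'z'=='z', pos 3: 'b'!='r', pos 4: 'k'=='k', pos 5: 'y'=='y', pos 6: 'u'=='u', pos 7: 'v'=='v', pos 8: 'b'=='b'
Differing positions: 1
Hamming distance: 1


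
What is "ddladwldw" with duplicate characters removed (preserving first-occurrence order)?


Input: 'ddladwldw'
Operation: keep first occurrence of each character
Scan: s[0]='d' new -> keep; s[1]='d' seen -> skip; s[2]='l' new -> keep; s[3]='a' new -> keep; s[4]='d' seen -> skip; s[5]='w' new -> keep; s[6]='l' seen -> skip; s[7]='d' seen -> skip; s[8]='w' seen -> skip
Result: dlaw


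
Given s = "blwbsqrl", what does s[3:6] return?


Input string: 'blwbsqrl'
Operation: slice [3:6]
Extract characters: s[3]='b', s[4]='s', s[5]='q'
Result: bsq


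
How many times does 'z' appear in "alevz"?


Input string: 'alevz'
Target character: 'z'
Scan each position: s[4]='z'
Matches found at indices: 4
Total: 1


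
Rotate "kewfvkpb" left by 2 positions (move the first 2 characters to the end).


Input: 'kewfvkpb', shift = 2
Operation: split at index 2 and swap parts
Front part s[0:2] = 'ke'
Back part s[2:] = 'wfvkpb'
Rotated = back + front = 'wfvkpb' + 'ke'
Result: wfvkpbke


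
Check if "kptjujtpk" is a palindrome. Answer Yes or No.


Input string: 'kptjujtpk'
Reversed: 'kptjujtpk'
Compare pairs: s[0]='k' vs s[8]='k' (match), s[1]='p' vs s[7]='p' (match), s[2]='t' vs s[6]='t' (match), s[3]='j' vs s[5]='j' (match)
Palindrome: Yes


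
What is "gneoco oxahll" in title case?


Input string: 'gneoco oxahll'
Operation: capitalize first letter of each word
Word transformations: 'gneoco'->'Gneoco', 'oxahll'->'Oxahll'
Result: Gneoco Oxahll


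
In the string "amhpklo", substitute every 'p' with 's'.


Input string: 'amhpklo'
Operation: replace 'p' with 's'
Positions of 'p': 3
After replacement: amhsklo


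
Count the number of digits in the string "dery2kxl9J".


Input string: 'dery2kxl9J'
Operation: count digit characters (0-9)
Scan: 'd', 'e', 'r', 'y', '2'(digit), 'k', 'x', 'l', '9'(digit), 'J'
Digits found: 2
Result: 2


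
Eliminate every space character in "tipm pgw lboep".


Input string: 'tipm pgw lboep'
Operation: remove all spaces
Words: 'tipm', 'pgw', 'lboep'
Join without spaces: tipmpgwlboep


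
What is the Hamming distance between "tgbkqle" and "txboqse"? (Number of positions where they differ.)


String 1: 'tgbkqle'
String 2: 'txboqse'
Compare each position: pos 0: 't'=='t', pos 1: 'g'!='x', pos 2: 'b'=='b', pos 3: 'k'!='o', pos 4: 'q'=='q', pos 5: 'l'!='s', pos 6: 'e'=='e'
Differing positions: 3
Hamming distance: 3


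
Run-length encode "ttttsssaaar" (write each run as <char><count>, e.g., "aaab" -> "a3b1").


Input: 'ttttsssaaar'
Operation: identify consecutive runs
Runs: 'tttt' -> t4, 'sss' -> s3, 'aaa' -> a3, 'r' -> r1
Encoded: t4s3a3r1


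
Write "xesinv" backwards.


Input string: 'xesinv'
Operation: reverse character order
Original order: 'x' -> 'e' -> 's' -> 'i' -> 'n' -> 'v'
Reversed order: 'v' -> 'n' -> 'i' -> 's' -> 'e' -> 'x'
Result: vnisex


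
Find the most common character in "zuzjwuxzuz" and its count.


Input: 'zuzjwuxzuz'
Operation: tally each character
Counts: 'j':1, 'u':3, 'w':1, 'x':1, 'z':4
Maximum: 'z' appears 4 times


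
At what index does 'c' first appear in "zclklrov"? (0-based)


Input string: 'zclklrov'
Target: 'c'
Scanning left to right: s[0]='z', s[1]='c'
First match at index: 1


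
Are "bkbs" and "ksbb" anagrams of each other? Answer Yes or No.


String 1: 'bkbs' -> sorted: 'bbks'
String 2: 'ksbb' -> sorted: 'bbks'
Compare sorted forms: 'bbks' == 'bbks'
Anagram: Yes
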